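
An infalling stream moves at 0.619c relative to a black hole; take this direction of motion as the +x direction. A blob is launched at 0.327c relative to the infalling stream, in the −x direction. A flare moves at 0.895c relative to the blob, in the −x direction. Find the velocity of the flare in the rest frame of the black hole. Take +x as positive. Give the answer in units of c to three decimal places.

Apply u = (u' + v)/(1 + u'v/c²) successively, working outward toward the black hole.
Start: velocity of the infalling stream relative to the black hole = 0.6190c.
Compose with the blob (u' = -0.327 in the infalling stream frame): u_1 = (-0.327 + 0.619) / (1 + (-0.327)·0.619) = 0.2920/0.7976 = 0.3661.
Compose with the flare (u' = -0.895 in the blob frame): u_2 = (-0.895 + 0.366) / (1 + (-0.895)·0.366) = -0.5289/0.6723 = -0.7867.

-0.787c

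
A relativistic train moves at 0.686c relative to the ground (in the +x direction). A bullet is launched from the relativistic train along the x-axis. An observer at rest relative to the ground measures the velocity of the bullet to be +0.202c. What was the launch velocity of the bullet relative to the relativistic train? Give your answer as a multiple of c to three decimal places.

-0.562c

Invert the composition law: u' = (u − v)/(1 − uv/c²).
u' = (0.202 − 0.686) / (1 − (0.202)(0.686)) = -0.4840/0.8614 = -0.5619.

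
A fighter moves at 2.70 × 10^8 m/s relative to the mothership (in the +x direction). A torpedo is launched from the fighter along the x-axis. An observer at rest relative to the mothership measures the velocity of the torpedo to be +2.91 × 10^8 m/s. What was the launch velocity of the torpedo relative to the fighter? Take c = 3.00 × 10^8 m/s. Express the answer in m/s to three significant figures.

+1.65 × 10^8 m/s

v = 0.900c, u = 0.970c.
Invert the composition law: u' = (u − v)/(1 − uv/c²).
u' = (0.970 − 0.900) / (1 − (0.970)(0.900)) = 0.0700/0.1270 = 0.5512.
u' = 0.5512 × 3.00 × 10^8 m/s.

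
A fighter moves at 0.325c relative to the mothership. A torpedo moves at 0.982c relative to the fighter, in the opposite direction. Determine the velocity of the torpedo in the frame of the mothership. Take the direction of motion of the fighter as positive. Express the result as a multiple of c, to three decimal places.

With v = 0.325 and u' = -0.982 (in units of c),
u = (u' + v)/(1 + u'v/c²):
u = (-0.982 + 0.325) / (1 + (-0.982)·0.325) = -0.6570/0.6808 = -0.9650
(Galilean addition would give -0.657c.)

-0.965c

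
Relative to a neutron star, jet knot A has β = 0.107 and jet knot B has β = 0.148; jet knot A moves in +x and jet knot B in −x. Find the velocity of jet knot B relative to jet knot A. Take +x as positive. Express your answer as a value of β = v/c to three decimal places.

β_A = 0.107, β_B = -0.148.
Transform to A's frame with the inverse velocity-addition law: u' = (u − v)/(1 − uv/c²), taking u = β_B and v = β_A.
u' = (-0.148 − 0.107) / (1 − (0.107)(-0.148)) = -0.2550/1.0158 = -0.2510.

β = -0.251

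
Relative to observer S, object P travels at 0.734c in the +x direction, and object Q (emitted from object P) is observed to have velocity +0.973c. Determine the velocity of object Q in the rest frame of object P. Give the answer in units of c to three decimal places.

Invert the composition law: u' = (u − v)/(1 − uv/c²).
u' = (0.973 − 0.734) / (1 − (0.973)(0.734)) = 0.2390/0.2858 = 0.8362.

+0.836c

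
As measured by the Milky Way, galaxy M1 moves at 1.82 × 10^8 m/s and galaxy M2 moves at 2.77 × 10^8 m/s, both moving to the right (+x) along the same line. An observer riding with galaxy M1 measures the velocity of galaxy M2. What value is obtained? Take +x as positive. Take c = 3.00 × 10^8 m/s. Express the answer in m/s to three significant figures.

+2.16 × 10^8 m/s

β_A = 0.607, β_B = 0.923 (dividing each by c = 3.00 × 10^8 m/s).
Transform to A's frame with the inverse velocity-addition law: u' = (u − v)/(1 − uv/c²), taking u = β_B and v = β_A.
u' = (0.923 − 0.607) / (1 − (0.607)(0.923)) = 0.3167/0.4398 = 0.7200.
u' = 0.7200 × 3.00 × 10^8 m/s.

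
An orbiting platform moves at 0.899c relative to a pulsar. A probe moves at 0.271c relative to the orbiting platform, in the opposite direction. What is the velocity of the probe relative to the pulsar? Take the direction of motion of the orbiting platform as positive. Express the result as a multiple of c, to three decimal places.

+0.830c

With v = 0.899 and u' = -0.271 (in units of c),
u = (u' + v)/(1 + u'v/c²):
u = (-0.271 + 0.899) / (1 + (-0.271)·0.899) = 0.6280/0.7564 = 0.8303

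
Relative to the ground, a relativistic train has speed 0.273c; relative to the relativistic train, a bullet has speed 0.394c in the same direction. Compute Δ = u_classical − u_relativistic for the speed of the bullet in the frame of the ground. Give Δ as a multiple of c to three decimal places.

Δ = 0.065c

Galilean: u_cl = 0.394 + 0.273 = 0.6670.
Relativistic: u_rel = (0.394 + 0.273) / (1 + 0.394·0.273) = 0.6670/1.1076 = 0.6022.
Δ = 0.6670 − 0.6022 = 0.0648.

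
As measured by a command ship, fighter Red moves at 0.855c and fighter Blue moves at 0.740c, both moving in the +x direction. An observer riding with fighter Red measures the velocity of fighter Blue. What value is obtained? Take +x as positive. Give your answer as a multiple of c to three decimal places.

-0.313c

β_A = 0.855, β_B = 0.740.
Transform to A's frame with the inverse velocity-addition law: u' = (u − v)/(1 − uv/c²), taking u = β_B and v = β_A.
u' = (0.740 − 0.855) / (1 − (0.855)(0.740)) = -0.1150/0.3673 = -0.3131.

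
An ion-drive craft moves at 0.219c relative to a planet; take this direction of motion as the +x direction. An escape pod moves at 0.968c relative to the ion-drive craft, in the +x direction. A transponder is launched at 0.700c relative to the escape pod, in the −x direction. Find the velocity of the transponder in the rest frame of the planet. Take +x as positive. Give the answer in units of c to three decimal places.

Apply u = (u' + v)/(1 + u'v/c²) successively, working outward toward the planet.
Start: velocity of the ion-drive craft relative to the planet = 0.2190c.
Compose with the escape pod (u' = 0.968 in the ion-drive craft frame): u_1 = (0.968 + 0.219) / (1 + 0.968·0.219) = 1.1870/1.2120 = 0.9794.
Compose with the transponder (u' = -0.700 in the escape pod frame): u_2 = (-0.700 + 0.979) / (1 + (-0.700)·0.979) = 0.2794/0.3144 = 0.8885.

+0.889c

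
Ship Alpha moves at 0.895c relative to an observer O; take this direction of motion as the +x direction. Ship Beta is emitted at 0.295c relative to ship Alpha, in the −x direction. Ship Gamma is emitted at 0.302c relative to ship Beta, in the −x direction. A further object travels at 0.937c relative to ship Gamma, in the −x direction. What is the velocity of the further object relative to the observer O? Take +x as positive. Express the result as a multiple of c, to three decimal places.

Apply u = (u' + v)/(1 + u'v/c²) successively, working outward toward the observer O.
Start: velocity of ship Alpha relative to the observer O = 0.8950c.
Compose with ship Beta (u' = -0.295 in ship Alpha frame): u_1 = (-0.295 + 0.895) / (1 + (-0.295)·0.895) = 0.6000/0.7360 = 0.8152.
Compose with ship Gamma (u' = -0.302 in ship Beta frame): u_2 = (-0.302 + 0.815) / (1 + (-0.302)·0.815) = 0.5132/0.7538 = 0.6809.
Compose with the further object (u' = -0.937 in ship Gamma frame): u_3 = (-0.937 + 0.681) / (1 + (-0.937)·0.681) = -0.2561/0.3620 = -0.7075.

-0.707c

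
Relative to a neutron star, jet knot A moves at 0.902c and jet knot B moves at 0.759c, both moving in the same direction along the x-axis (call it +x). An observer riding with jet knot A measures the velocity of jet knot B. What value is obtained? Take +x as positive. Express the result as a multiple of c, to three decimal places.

-0.453c

β_A = 0.902, β_B = 0.759.
Transform to A's frame with the inverse velocity-addition law: u' = (u − v)/(1 − uv/c²), taking u = β_B and v = β_A.
u' = (0.759 − 0.902) / (1 − (0.902)(0.759)) = -0.1430/0.3154 = -0.4534.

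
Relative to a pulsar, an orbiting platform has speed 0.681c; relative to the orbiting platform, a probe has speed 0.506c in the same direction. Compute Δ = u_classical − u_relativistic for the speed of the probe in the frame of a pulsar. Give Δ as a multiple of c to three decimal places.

Galilean: u_cl = 0.506 + 0.681 = 1.1870.
Relativistic: u_rel = (0.506 + 0.681) / (1 + 0.506·0.681) = 1.1870/1.3446 = 0.8828.
Δ = 1.1870 − 0.8828 = 0.3042.
(The classical prediction exceeds c; the relativistic result does not.)

Δ = 0.304c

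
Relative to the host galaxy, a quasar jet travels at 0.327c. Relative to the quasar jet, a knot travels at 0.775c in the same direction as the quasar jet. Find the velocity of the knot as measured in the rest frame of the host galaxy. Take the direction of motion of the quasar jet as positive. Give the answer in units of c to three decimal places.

With v = 0.327 and u' = 0.775 (in units of c),
u = (u' + v)/(1 + u'v/c²):
u = (0.775 + 0.327) / (1 + 0.775·0.327) = 1.1020/1.2534 = 0.8792

0.879c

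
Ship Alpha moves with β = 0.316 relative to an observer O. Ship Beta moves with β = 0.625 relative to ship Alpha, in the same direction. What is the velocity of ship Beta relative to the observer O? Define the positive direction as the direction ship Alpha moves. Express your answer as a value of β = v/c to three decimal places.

β = 0.786

With v = 0.316 and u' = 0.625 (in units of c),
u = (u' + v)/(1 + u'v/c²):
u = (0.625 + 0.316) / (1 + 0.625·0.316) = 0.9410/1.1975 = 0.7858
(Galilean addition would give +0.941c.)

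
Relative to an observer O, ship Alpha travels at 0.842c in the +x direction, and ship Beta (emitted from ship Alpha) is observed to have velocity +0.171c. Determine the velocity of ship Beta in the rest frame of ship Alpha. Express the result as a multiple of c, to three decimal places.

Invert the composition law: u' = (u − v)/(1 − uv/c²).
u' = (0.171 − 0.842) / (1 − (0.171)(0.842)) = -0.6710/0.8560 = -0.7839.

-0.784c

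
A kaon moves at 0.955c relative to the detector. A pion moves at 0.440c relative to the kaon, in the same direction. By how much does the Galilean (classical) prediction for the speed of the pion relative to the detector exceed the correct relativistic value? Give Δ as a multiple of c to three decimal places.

Δ = 0.413c

Galilean: u_cl = 0.440 + 0.955 = 1.3950.
Relativistic: u_rel = (0.440 + 0.955) / (1 + 0.440·0.955) = 1.3950/1.4202 = 0.9823.
Δ = 1.3950 − 0.9823 = 0.4127.
(The classical prediction exceeds c; the relativistic result does not.)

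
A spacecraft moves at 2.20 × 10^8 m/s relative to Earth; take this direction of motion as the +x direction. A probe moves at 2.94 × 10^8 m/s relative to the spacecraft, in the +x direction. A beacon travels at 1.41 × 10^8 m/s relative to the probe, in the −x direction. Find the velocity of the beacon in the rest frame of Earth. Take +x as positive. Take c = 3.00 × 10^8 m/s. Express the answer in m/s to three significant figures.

+2.97 × 10^8 m/s

Apply u = (u' + v)/(1 + u'v/c²) successively, working outward toward Earth.
(Dividing each given speed by c = 3.00 × 10^8 m/s to work in units of c.)
Start: velocity of the spacecraft relative to Earth = 0.7333c.
Compose with the probe (u' = 0.980 in the spacecraft frame): u_1 = (0.980 + 0.733) / (1 + 0.980·0.733) = 1.7133/1.7187 = 0.9969.
Compose with the beacon (u' = -0.470 in the probe frame): u_2 = (-0.470 + 0.997) / (1 + (-0.470)·0.997) = 0.5269/0.5315 = 0.9914.
So u = 0.9914 × 3.00 × 10^8 m/s.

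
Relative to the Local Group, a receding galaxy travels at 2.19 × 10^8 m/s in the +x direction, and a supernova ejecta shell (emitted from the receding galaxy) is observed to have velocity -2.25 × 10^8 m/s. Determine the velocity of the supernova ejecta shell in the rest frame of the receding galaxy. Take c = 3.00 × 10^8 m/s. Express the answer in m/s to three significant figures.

v = 0.730c, u = -0.750c.
Invert the composition law: u' = (u − v)/(1 − uv/c²).
u' = (-0.750 − 0.730) / (1 − (-0.750)(0.730)) = -1.4800/1.5475 = -0.9564.
u' = -0.9564 × 3.00 × 10^8 m/s.

-2.87 × 10^8 m/s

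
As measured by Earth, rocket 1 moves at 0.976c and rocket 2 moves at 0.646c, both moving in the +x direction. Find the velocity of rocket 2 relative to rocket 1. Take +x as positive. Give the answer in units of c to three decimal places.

-0.893c

β_A = 0.976, β_B = 0.646.
Transform to A's frame with the inverse velocity-addition law: u' = (u − v)/(1 − uv/c²), taking u = β_B and v = β_A.
u' = (0.646 − 0.976) / (1 − (0.976)(0.646)) = -0.3300/0.3695 = -0.8931.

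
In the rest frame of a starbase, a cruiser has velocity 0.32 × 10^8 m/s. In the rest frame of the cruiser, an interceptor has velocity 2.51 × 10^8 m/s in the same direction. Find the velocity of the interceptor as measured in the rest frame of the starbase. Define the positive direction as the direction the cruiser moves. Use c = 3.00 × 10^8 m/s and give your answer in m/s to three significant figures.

In units of c (dividing by 3.00 × 10^8 m/s): v = 0.107, u' = 0.837.
u = (u' + v)/(1 + u'v/c²):
u = (0.837 + 0.107) / (1 + 0.837·0.107) = 0.9433/1.0892 = 0.8660
Converting back: u = 0.8660 × 3.00 × 10^8 m/s.

2.60 × 10^8 m/s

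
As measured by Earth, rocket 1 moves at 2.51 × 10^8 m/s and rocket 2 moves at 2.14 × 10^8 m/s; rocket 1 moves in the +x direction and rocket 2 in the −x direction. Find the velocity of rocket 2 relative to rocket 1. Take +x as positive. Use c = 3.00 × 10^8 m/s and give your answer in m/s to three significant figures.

β_A = 0.837, β_B = -0.713 (dividing each by c = 3.00 × 10^8 m/s).
Transform to A's frame with the inverse velocity-addition law: u' = (u − v)/(1 − uv/c²), taking u = β_B and v = β_A.
u' = (-0.713 − 0.837) / (1 − (0.837)(-0.713)) = -1.5500/1.5968 = -0.9707.
u' = -0.9707 × 3.00 × 10^8 m/s.

-2.91 × 10^8 m/s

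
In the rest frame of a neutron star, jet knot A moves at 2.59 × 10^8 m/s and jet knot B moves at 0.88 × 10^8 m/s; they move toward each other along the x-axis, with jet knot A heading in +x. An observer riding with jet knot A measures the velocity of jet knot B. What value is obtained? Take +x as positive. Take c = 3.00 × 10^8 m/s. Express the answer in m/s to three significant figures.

β_A = 0.863, β_B = -0.293 (dividing each by c = 3.00 × 10^8 m/s).
Transform to A's frame with the inverse velocity-addition law: u' = (u − v)/(1 − uv/c²), taking u = β_B and v = β_A.
u' = (-0.293 − 0.863) / (1 − (0.863)(-0.293)) = -1.1567/1.2532 = -0.9229.
u' = -0.9229 × 3.00 × 10^8 m/s.

-2.77 × 10^8 m/s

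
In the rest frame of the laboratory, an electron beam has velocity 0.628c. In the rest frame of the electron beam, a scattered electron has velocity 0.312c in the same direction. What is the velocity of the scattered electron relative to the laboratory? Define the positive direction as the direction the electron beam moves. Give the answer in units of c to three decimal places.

0.786c

With v = 0.628 and u' = 0.312 (in units of c),
u = (u' + v)/(1 + u'v/c²):
u = (0.312 + 0.628) / (1 + 0.312·0.628) = 0.9400/1.1959 = 0.7860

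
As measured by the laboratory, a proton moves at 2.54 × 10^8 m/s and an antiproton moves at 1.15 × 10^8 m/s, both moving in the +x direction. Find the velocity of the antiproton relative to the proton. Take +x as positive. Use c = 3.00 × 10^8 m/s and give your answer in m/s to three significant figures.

β_A = 0.847, β_B = 0.383 (dividing each by c = 3.00 × 10^8 m/s).
Transform to A's frame with the inverse velocity-addition law: u' = (u − v)/(1 − uv/c²), taking u = β_B and v = β_A.
u' = (0.383 − 0.847) / (1 − (0.847)(0.383)) = -0.4633/0.6754 = -0.6860.
u' = -0.6860 × 3.00 × 10^8 m/s.

-2.06 × 10^8 m/s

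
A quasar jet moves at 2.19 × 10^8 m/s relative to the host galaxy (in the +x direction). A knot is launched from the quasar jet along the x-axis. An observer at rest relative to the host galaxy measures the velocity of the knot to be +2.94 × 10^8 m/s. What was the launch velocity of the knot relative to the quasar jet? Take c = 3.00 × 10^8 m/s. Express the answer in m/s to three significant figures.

+2.64 × 10^8 m/s

v = 0.730c, u = 0.980c.
Invert the composition law: u' = (u − v)/(1 − uv/c²).
u' = (0.980 − 0.730) / (1 − (0.980)(0.730)) = 0.2500/0.2846 = 0.8784.
u' = 0.8784 × 3.00 × 10^8 m/s.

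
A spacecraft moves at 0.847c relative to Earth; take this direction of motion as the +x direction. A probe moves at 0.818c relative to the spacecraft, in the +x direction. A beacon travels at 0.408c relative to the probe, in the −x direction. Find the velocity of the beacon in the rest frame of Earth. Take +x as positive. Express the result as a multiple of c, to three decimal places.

+0.961c

Apply u = (u' + v)/(1 + u'v/c²) successively, working outward toward Earth.
Start: velocity of the spacecraft relative to Earth = 0.8470c.
Compose with the probe (u' = 0.818 in the spacecraft frame): u_1 = (0.818 + 0.847) / (1 + 0.818·0.847) = 1.6650/1.6928 = 0.9836.
Compose with the beacon (u' = -0.408 in the probe frame): u_2 = (-0.408 + 0.984) / (1 + (-0.408)·0.984) = 0.5756/0.5987 = 0.9613.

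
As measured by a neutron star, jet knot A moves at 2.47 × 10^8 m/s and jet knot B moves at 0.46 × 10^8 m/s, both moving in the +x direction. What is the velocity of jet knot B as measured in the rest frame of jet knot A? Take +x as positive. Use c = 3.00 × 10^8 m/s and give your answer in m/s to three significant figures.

β_A = 0.823, β_B = 0.153 (dividing each by c = 3.00 × 10^8 m/s).
Transform to A's frame with the inverse velocity-addition law: u' = (u − v)/(1 − uv/c²), taking u = β_B and v = β_A.
u' = (0.153 − 0.823) / (1 − (0.823)(0.153)) = -0.6700/0.8738 = -0.7668.
u' = -0.7668 × 3.00 × 10^8 m/s.

-2.30 × 10^8 m/s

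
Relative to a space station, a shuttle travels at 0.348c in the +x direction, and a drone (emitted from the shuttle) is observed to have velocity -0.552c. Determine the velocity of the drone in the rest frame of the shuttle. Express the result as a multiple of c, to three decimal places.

Invert the composition law: u' = (u − v)/(1 − uv/c²).
u' = (-0.552 − 0.348) / (1 − (-0.552)(0.348)) = -0.9000/1.1921 = -0.7550.

-0.755c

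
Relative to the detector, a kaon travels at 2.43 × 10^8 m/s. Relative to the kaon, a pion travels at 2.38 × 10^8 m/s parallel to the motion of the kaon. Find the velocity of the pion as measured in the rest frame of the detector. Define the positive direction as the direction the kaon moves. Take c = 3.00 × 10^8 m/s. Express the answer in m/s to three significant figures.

2.93 × 10^8 m/s

In units of c (dividing by 3.00 × 10^8 m/s): v = 0.810, u' = 0.793.
u = (u' + v)/(1 + u'v/c²):
u = (0.793 + 0.810) / (1 + 0.793·0.810) = 1.6033/1.6426 = 0.9761
(Galilean addition would give +1.603c, exceeding c.)
Converting back: u = 0.9761 × 3.00 × 10^8 m/s.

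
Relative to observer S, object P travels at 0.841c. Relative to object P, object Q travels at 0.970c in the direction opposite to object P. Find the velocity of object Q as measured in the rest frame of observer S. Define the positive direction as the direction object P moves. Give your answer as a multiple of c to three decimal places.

-0.700c

With v = 0.841 and u' = -0.970 (in units of c),
u = (u' + v)/(1 + u'v/c²):
u = (-0.970 + 0.841) / (1 + (-0.970)·0.841) = -0.1290/0.1842 = -0.7002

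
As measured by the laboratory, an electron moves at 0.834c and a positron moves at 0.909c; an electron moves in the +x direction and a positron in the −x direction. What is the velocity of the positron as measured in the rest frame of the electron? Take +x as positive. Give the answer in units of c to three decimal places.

-0.991c

β_A = 0.834, β_B = -0.909.
Transform to A's frame with the inverse velocity-addition law: u' = (u − v)/(1 − uv/c²), taking u = β_B and v = β_A.
u' = (-0.909 − 0.834) / (1 − (0.834)(-0.909)) = -1.7430/1.7581 = -0.9914.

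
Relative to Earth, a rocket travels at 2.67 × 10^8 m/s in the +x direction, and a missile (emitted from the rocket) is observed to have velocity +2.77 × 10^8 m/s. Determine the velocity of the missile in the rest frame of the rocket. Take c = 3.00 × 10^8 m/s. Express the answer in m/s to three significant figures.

v = 0.890c, u = 0.923c.
Invert the composition law: u' = (u − v)/(1 − uv/c²).
u' = (0.923 − 0.890) / (1 − (0.923)(0.890)) = 0.0333/0.1782 = 0.1870.
u' = 0.1870 × 3.00 × 10^8 m/s.

+5.61 × 10^7 m/s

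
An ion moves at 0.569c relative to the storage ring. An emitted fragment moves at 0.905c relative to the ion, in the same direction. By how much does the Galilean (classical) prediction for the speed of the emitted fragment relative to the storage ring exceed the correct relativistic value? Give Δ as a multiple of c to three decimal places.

Galilean: u_cl = 0.905 + 0.569 = 1.4740.
Relativistic: u_rel = (0.905 + 0.569) / (1 + 0.905·0.569) = 1.4740/1.5149 = 0.9730.
Δ = 1.4740 − 0.9730 = 0.5010.
(The classical prediction exceeds c; the relativistic result does not.)

Δ = 0.501c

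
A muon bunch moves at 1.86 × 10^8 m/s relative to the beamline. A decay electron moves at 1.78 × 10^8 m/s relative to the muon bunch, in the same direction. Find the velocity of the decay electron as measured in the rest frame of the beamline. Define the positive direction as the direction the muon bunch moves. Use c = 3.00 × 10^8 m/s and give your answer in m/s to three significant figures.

In units of c (dividing by 3.00 × 10^8 m/s): v = 0.620, u' = 0.593.
u = (u' + v)/(1 + u'v/c²):
u = (0.593 + 0.620) / (1 + 0.593·0.620) = 1.2133/1.3679 = 0.8870
Converting back: u = 0.8870 × 3.00 × 10^8 m/s.

2.66 × 10^8 m/s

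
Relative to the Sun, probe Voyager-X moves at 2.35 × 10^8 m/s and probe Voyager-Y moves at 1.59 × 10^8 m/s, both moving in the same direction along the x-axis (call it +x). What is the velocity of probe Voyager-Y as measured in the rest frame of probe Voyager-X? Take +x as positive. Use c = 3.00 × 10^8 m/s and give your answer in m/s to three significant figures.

β_A = 0.783, β_B = 0.530 (dividing each by c = 3.00 × 10^8 m/s).
Transform to A's frame with the inverse velocity-addition law: u' = (u − v)/(1 − uv/c²), taking u = β_B and v = β_A.
u' = (0.530 − 0.783) / (1 − (0.783)(0.530)) = -0.2533/0.5848 = -0.4332.
u' = -0.4332 × 3.00 × 10^8 m/s.

-1.30 × 10^8 m/s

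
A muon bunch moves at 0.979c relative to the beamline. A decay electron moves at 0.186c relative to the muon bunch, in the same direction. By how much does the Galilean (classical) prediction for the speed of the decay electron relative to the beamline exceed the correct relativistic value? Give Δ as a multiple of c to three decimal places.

Δ = 0.179c

Galilean: u_cl = 0.186 + 0.979 = 1.1650.
Relativistic: u_rel = (0.186 + 0.979) / (1 + 0.186·0.979) = 1.1650/1.1821 = 0.9855.
Δ = 1.1650 − 0.9855 = 0.1795.
(The classical prediction exceeds c; the relativistic result does not.)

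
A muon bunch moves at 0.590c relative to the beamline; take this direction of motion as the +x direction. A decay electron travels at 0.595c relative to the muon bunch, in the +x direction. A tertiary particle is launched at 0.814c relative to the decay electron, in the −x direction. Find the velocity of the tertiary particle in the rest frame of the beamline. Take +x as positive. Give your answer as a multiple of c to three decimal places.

+0.221c

Apply u = (u' + v)/(1 + u'v/c²) successively, working outward toward the beamline.
Start: velocity of the muon bunch relative to the beamline = 0.5900c.
Compose with the decay electron (u' = 0.595 in the muon bunch frame): u_1 = (0.595 + 0.590) / (1 + 0.595·0.590) = 1.1850/1.3511 = 0.8771.
Compose with the tertiary particle (u' = -0.814 in the decay electron frame): u_2 = (-0.814 + 0.877) / (1 + (-0.814)·0.877) = 0.0631/0.2860 = 0.2206.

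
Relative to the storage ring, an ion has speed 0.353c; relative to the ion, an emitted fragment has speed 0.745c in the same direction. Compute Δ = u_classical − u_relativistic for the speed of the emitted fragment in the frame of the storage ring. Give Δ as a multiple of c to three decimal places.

Δ = 0.229c

Galilean: u_cl = 0.745 + 0.353 = 1.0980.
Relativistic: u_rel = (0.745 + 0.353) / (1 + 0.745·0.353) = 1.0980/1.2630 = 0.8694.
Δ = 1.0980 − 0.8694 = 0.2286.
(The classical prediction exceeds c; the relativistic result does not.)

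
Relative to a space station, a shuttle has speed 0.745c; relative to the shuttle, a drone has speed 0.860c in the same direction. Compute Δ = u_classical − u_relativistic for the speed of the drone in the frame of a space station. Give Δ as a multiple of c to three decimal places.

Δ = 0.627c

Galilean: u_cl = 0.860 + 0.745 = 1.6050.
Relativistic: u_rel = (0.860 + 0.745) / (1 + 0.860·0.745) = 1.6050/1.6407 = 0.9782.
Δ = 1.6050 − 0.9782 = 0.6268.
(The classical prediction exceeds c; the relativistic result does not.)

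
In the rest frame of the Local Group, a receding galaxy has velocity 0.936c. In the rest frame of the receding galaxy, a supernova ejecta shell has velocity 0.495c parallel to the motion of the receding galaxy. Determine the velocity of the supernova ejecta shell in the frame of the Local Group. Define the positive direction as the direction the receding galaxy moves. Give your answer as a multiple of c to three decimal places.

0.978c

With v = 0.936 and u' = 0.495 (in units of c),
u = (u' + v)/(1 + u'v/c²):
u = (0.495 + 0.936) / (1 + 0.495·0.936) = 1.4310/1.4633 = 0.9779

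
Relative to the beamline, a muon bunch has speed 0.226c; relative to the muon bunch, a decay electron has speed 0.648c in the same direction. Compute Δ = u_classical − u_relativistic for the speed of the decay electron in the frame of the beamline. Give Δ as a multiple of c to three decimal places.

Δ = 0.112c

Galilean: u_cl = 0.648 + 0.226 = 0.8740.
Relativistic: u_rel = (0.648 + 0.226) / (1 + 0.648·0.226) = 0.8740/1.1464 = 0.7624.
Δ = 0.8740 − 0.7624 = 0.1116.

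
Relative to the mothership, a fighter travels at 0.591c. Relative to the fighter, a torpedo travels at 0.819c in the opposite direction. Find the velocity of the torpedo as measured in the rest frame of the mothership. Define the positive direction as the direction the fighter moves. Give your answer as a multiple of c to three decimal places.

-0.442c

With v = 0.591 and u' = -0.819 (in units of c),
u = (u' + v)/(1 + u'v/c²):
u = (-0.819 + 0.591) / (1 + (-0.819)·0.591) = -0.2280/0.5160 = -0.4419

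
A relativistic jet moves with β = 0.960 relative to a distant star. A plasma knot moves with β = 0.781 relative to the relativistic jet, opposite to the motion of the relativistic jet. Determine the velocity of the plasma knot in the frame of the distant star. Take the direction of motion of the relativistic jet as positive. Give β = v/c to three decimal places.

With v = 0.960 and u' = -0.781 (in units of c),
u = (u' + v)/(1 + u'v/c²):
u = (-0.781 + 0.960) / (1 + (-0.781)·0.960) = 0.1790/0.2502 = 0.7153
(Galilean addition would give +0.179c.)

β = +0.715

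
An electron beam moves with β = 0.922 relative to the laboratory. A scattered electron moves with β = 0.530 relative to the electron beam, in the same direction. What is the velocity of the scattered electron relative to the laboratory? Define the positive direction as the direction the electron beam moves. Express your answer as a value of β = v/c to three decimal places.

With v = 0.922 and u' = 0.530 (in units of c),
u = (u' + v)/(1 + u'v/c²):
u = (0.530 + 0.922) / (1 + 0.530·0.922) = 1.4520/1.4887 = 0.9754

β = 0.975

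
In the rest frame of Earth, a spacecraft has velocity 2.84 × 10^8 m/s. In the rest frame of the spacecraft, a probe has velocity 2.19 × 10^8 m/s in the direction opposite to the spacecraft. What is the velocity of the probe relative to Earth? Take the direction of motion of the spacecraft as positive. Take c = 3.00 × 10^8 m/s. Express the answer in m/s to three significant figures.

In units of c (dividing by 3.00 × 10^8 m/s): v = 0.947, u' = -0.730.
u = (u' + v)/(1 + u'v/c²):
u = (-0.730 + 0.947) / (1 + (-0.730)·0.947) = 0.2167/0.3089 = 0.7013
(Galilean addition would give +0.217c.)
Converting back: u = 0.7013 × 3.00 × 10^8 m/s.

+2.10 × 10^8 m/s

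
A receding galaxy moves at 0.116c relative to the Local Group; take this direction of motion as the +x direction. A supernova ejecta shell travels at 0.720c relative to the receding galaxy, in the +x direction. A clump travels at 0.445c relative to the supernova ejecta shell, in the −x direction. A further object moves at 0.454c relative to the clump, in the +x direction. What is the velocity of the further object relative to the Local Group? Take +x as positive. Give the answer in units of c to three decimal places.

Apply u = (u' + v)/(1 + u'v/c²) successively, working outward toward the Local Group.
Start: velocity of the receding galaxy relative to the Local Group = 0.1160c.
Compose with the supernova ejecta shell (u' = 0.720 in the receding galaxy frame): u_1 = (0.720 + 0.116) / (1 + 0.720·0.116) = 0.8360/1.0835 = 0.7716.
Compose with the clump (u' = -0.445 in the supernova ejecta shell frame): u_2 = (-0.445 + 0.772) / (1 + (-0.445)·0.772) = 0.3266/0.6567 = 0.4973.
Compose with the further object (u' = 0.454 in the clump frame): u_3 = (0.454 + 0.497) / (1 + 0.454·0.497) = 0.9513/1.2258 = 0.7761.

+0.776c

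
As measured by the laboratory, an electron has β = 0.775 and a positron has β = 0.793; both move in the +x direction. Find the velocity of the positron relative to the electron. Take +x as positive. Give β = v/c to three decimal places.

β = +0.047

β_A = 0.775, β_B = 0.793.
Transform to A's frame with the inverse velocity-addition law: u' = (u − v)/(1 − uv/c²), taking u = β_B and v = β_A.
u' = (0.793 − 0.775) / (1 − (0.775)(0.793)) = 0.0180/0.3854 = 0.0467.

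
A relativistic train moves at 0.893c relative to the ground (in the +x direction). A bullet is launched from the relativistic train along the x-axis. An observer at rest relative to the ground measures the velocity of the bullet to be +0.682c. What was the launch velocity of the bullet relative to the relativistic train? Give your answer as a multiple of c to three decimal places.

Invert the composition law: u' = (u − v)/(1 − uv/c²).
u' = (0.682 − 0.893) / (1 − (0.682)(0.893)) = -0.2110/0.3910 = -0.5397.

-0.540c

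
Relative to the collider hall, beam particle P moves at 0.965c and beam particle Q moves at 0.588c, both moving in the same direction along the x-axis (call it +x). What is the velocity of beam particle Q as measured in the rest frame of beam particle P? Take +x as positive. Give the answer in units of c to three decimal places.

-0.872c

β_A = 0.965, β_B = 0.588.
Transform to A's frame with the inverse velocity-addition law: u' = (u − v)/(1 − uv/c²), taking u = β_B and v = β_A.
u' = (0.588 − 0.965) / (1 − (0.965)(0.588)) = -0.3770/0.4326 = -0.8715.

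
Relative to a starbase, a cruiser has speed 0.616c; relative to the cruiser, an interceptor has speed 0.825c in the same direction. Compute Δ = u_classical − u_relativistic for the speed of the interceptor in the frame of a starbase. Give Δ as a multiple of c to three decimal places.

Galilean: u_cl = 0.825 + 0.616 = 1.4410.
Relativistic: u_rel = (0.825 + 0.616) / (1 + 0.825·0.616) = 1.4410/1.5082 = 0.9554.
Δ = 1.4410 − 0.9554 = 0.4856.
(The classical prediction exceeds c; the relativistic result does not.)

Δ = 0.486c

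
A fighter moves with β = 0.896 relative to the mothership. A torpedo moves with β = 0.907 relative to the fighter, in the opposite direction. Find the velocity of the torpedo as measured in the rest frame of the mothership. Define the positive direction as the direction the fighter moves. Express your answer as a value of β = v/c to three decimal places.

β = -0.059

With v = 0.896 and u' = -0.907 (in units of c),
u = (u' + v)/(1 + u'v/c²):
u = (-0.907 + 0.896) / (1 + (-0.907)·0.896) = -0.0110/0.1873 = -0.0587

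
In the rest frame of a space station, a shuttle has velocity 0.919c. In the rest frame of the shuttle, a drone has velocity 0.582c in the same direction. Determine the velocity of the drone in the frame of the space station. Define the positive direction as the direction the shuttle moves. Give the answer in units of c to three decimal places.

With v = 0.919 and u' = 0.582 (in units of c),
u = (u' + v)/(1 + u'v/c²):
u = (0.582 + 0.919) / (1 + 0.582·0.919) = 1.5010/1.5349 = 0.9779

0.978c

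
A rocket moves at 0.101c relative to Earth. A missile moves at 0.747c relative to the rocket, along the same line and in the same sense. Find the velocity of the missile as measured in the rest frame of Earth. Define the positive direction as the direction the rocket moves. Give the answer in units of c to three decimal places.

0.789c

With v = 0.101 and u' = 0.747 (in units of c),
u = (u' + v)/(1 + u'v/c²):
u = (0.747 + 0.101) / (1 + 0.747·0.101) = 0.8480/1.0754 = 0.7885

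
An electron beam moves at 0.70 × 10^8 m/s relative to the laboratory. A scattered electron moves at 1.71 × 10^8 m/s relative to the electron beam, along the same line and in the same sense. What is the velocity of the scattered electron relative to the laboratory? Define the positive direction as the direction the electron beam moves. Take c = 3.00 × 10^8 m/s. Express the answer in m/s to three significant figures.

In units of c (dividing by 3.00 × 10^8 m/s): v = 0.233, u' = 0.570.
u = (u' + v)/(1 + u'v/c²):
u = (0.570 + 0.233) / (1 + 0.570·0.233) = 0.8033/1.1330 = 0.7090
Converting back: u = 0.7090 × 3.00 × 10^8 m/s.

2.13 × 10^8 m/s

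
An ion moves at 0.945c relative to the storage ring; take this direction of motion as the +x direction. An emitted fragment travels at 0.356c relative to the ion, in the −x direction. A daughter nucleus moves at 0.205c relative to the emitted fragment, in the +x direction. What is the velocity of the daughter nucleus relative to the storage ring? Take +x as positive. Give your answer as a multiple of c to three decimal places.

+0.924c

Apply u = (u' + v)/(1 + u'v/c²) successively, working outward toward the storage ring.
Start: velocity of the ion relative to the storage ring = 0.9450c.
Compose with the emitted fragment (u' = -0.356 in the ion frame): u_1 = (-0.356 + 0.945) / (1 + (-0.356)·0.945) = 0.5890/0.6636 = 0.8876.
Compose with the daughter nucleus (u' = 0.205 in the emitted fragment frame): u_2 = (0.205 + 0.888) / (1 + 0.205·0.888) = 1.0926/1.1820 = 0.9244.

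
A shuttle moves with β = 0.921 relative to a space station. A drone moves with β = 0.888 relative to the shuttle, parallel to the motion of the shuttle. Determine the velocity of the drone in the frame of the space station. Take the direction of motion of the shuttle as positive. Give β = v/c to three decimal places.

β = 0.995

With v = 0.921 and u' = 0.888 (in units of c),
u = (u' + v)/(1 + u'v/c²):
u = (0.888 + 0.921) / (1 + 0.888·0.921) = 1.8090/1.8178 = 0.9951
(Galilean addition would give +1.809c, exceeding c.)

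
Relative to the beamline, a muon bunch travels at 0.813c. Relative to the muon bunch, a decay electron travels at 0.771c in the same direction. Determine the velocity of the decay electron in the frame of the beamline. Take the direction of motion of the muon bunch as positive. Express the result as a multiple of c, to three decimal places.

With v = 0.813 and u' = 0.771 (in units of c),
u = (u' + v)/(1 + u'v/c²):
u = (0.771 + 0.813) / (1 + 0.771·0.813) = 1.5840/1.6268 = 0.9737

0.974c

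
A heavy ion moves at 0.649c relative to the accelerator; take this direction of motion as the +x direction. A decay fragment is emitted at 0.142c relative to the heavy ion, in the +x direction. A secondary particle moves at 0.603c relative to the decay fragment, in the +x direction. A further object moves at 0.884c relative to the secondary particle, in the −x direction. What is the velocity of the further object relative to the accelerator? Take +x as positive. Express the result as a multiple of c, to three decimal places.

+0.217c

Apply u = (u' + v)/(1 + u'v/c²) successively, working outward toward the accelerator.
Start: velocity of the heavy ion relative to the accelerator = 0.6490c.
Compose with the decay fragment (u' = 0.142 in the heavy ion frame): u_1 = (0.142 + 0.649) / (1 + 0.142·0.649) = 0.7910/1.0922 = 0.7243.
Compose with the secondary particle (u' = 0.603 in the decay fragment frame): u_2 = (0.603 + 0.724) / (1 + 0.603·0.724) = 1.3273/1.4367 = 0.9238.
Compose with the further object (u' = -0.884 in the secondary particle frame): u_3 = (-0.884 + 0.924) / (1 + (-0.884)·0.924) = 0.0398/0.1834 = 0.2171.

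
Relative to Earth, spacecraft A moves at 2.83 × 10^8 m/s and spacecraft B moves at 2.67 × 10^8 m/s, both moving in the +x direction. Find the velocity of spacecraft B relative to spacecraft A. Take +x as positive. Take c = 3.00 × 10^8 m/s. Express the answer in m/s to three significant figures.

-9.97 × 10^7 m/s

β_A = 0.943, β_B = 0.890 (dividing each by c = 3.00 × 10^8 m/s).
Transform to A's frame with the inverse velocity-addition law: u' = (u − v)/(1 − uv/c²), taking u = β_B and v = β_A.
u' = (0.890 − 0.943) / (1 − (0.943)(0.890)) = -0.0533/0.1604 = -0.3324.
u' = -0.3324 × 3.00 × 10^8 m/s.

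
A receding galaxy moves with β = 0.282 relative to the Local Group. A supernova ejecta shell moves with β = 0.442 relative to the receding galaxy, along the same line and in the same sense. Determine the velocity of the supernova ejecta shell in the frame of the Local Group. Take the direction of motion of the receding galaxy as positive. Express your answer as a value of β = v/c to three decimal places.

With v = 0.282 and u' = 0.442 (in units of c),
u = (u' + v)/(1 + u'v/c²):
u = (0.442 + 0.282) / (1 + 0.442·0.282) = 0.7240/1.1246 = 0.6438

β = 0.644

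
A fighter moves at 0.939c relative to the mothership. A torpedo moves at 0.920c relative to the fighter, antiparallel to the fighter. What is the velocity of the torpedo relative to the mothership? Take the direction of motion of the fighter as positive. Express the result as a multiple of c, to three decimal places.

With v = 0.939 and u' = -0.920 (in units of c),
u = (u' + v)/(1 + u'v/c²):
u = (-0.920 + 0.939) / (1 + (-0.920)·0.939) = 0.0190/0.1361 = 0.1396
(Galilean addition would give +0.019c.)

+0.140c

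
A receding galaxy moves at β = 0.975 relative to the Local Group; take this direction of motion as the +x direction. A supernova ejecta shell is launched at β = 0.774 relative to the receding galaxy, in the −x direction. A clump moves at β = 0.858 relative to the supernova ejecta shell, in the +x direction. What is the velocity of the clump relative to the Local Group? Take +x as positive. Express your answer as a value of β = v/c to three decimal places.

Apply u = (u' + v)/(1 + u'v/c²) successively, working outward toward the Local Group.
Start: velocity of the receding galaxy relative to the Local Group = 0.9750c.
Compose with the supernova ejecta shell (u' = -0.774 in the receding galaxy frame): u_1 = (-0.774 + 0.975) / (1 + (-0.774)·0.975) = 0.2010/0.2454 = 0.8192.
Compose with the clump (u' = 0.858 in the supernova ejecta shell frame): u_2 = (0.858 + 0.819) / (1 + 0.858·0.819) = 1.6772/1.7029 = 0.9849.

β = +0.985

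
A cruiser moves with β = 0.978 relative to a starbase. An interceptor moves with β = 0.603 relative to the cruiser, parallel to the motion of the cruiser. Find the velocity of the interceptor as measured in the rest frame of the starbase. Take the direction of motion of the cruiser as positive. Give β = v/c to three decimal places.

With v = 0.978 and u' = 0.603 (in units of c),
u = (u' + v)/(1 + u'v/c²):
u = (0.603 + 0.978) / (1 + 0.603·0.978) = 1.5810/1.5897 = 0.9945

β = 0.995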